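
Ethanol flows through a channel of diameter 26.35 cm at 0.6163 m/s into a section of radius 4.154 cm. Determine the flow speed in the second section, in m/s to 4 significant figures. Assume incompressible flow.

v₂ = 6.200 m/s

The volume flow rate is constant, so v₂ = (A₁/A₂)v₁ = (545.3/54.21)·0.6163 = 6.200 m/s.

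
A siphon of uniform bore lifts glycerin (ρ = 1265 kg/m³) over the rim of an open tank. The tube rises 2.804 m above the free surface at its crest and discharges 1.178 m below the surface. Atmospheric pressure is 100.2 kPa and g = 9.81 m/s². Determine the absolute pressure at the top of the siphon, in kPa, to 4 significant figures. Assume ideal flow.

Bernoulli surface→outlet gives ½v² = g·h_out, so v = √(2·9.81·1.178) = 4.808 m/s.
Continuity keeps v the same throughout the tube; from surface to crest, P_atm + 0 = P_top + ½ρv² + ρg·h_top.
P_top = 100200 − ½·1265·4.808² − 1265·9.81·2.804 = 50780 Pa.

P_top ≈ 50.78 kPa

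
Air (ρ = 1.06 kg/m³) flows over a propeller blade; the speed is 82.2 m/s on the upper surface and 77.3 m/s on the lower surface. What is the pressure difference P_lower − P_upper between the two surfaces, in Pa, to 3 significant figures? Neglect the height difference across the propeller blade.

414 Pa

With negligible Δh, P + ½ρv² is constant, so P_low − P_up = ½ρ(v_up² − v_low²).
ΔP = ½·1.06·(82.2² − 77.3²) = 414 Pa.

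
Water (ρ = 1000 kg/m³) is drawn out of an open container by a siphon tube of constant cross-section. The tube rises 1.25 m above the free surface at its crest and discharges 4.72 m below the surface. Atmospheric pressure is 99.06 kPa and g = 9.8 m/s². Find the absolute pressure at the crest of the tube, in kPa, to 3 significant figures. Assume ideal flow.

From the surface to the outlet (both open to atmosphere, surface at rest): v = √(2g·h_out) = √(2·9.8·4.72) = 9.62 m/s.
The bore is uniform, so the speed at the crest is the same v. Bernoulli surface→crest: P_atm = P_top + ½ρv² + ρg·h_top.
P_top = 99060 − ½·1000·9.62² − 1000·9.8·1.25 = 40600 Pa.

P_top ≈ 40.6 kPa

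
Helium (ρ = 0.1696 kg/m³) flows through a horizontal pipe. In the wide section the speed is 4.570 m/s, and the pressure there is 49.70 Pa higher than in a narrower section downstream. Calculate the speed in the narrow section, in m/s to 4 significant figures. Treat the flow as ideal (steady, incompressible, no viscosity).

With h₁ = h₂, rearranging Bernoulli gives v₂ = √(v₁² + 2ΔP/ρ).
v₂ = √(4.570² + 2·49.70/0.1696) = √(20.88 + 586.1) = 24.64 m/s.

v₂ ≈ 24.64 m/s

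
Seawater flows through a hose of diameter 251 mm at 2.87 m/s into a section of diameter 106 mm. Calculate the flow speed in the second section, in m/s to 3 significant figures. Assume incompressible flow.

Continuity gives A₁v₁ = A₂v₂, so v₂ = (495 cm²)/(88.2 cm²) × 2.87 m/s = 16.1 m/s.

16.1 m/s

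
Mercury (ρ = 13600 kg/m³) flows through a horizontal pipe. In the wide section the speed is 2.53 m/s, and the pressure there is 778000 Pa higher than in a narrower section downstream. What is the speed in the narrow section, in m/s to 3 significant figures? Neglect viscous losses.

v₂ = 11.0 m/s

Along the level pipe P + ½ρv² is conserved, hence v₂² = v₁² + 2(P₁ − P₂)/ρ.
v₂ = √(2.53² + 2·778000/13600) = √(6.40 + 114) = 11.0 m/s.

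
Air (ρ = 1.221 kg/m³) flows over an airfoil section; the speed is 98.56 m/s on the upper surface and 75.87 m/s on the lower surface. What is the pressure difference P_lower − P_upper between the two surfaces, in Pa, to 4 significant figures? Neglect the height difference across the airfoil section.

Bernoulli (same height): P_lower − P_upper = ½ρ(v_upper² − v_lower²).
ΔP = ½·1.221·(98.56² − 75.87²) = 2416 Pa.

ΔP = 2416 Pa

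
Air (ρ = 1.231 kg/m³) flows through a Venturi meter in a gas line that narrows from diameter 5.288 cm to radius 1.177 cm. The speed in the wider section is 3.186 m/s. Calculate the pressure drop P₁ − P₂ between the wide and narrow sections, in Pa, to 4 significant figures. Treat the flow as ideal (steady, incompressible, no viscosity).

By continuity, v₂ = v₁·A₁/A₂ = 3.186·(21.96/4.352) = 16.08 m/s.
With no height change, Bernoulli's equation is P₁ + ½ρv₁² = P₂ + ½ρv₂².
P₁ − P₂ = ½·1.231·(16.08² − 3.186²) = ½·1.231·248.3 = 152.8 Pa.

ΔP ≈ 152.8 Pa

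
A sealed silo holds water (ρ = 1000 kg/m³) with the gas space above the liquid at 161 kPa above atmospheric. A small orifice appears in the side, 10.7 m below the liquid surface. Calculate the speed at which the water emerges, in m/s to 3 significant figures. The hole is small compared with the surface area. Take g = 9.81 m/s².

v ≈ 23.1 m/s

Take point 1 at the surface (v₁ ≈ 0) and point 2 at the hole (at atmospheric pressure). Bernoulli: P₁ + ρg h = P_atm + ½ρv₂².
With P₁ − P_atm = 161000 Pa, v₂ = √(2gh + 2ΔP/ρ) = √(2·9.81·10.7 + 2·161000/1000) = 23.1 m/s.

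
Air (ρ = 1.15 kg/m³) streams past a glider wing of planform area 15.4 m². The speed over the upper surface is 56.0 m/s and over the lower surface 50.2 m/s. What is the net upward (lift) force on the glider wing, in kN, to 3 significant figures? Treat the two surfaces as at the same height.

From P + ½ρv² = const at equal height, P_low − P_up = ½ρ(v_up² − v_low²).
ΔP = ½·1.15·(56.0² − 50.2²) = 354 Pa.
Lift = ΔP · A = 354 × 15.4 = 5450 N.

F ≈ 5.45 kN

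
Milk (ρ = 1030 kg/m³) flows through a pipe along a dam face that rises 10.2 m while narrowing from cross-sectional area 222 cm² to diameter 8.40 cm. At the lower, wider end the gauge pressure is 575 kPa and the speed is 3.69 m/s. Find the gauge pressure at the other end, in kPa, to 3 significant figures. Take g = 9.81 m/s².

The volume flow rate is constant, so v₂ = (A₁/A₂)v₁ = (222/55.4)·3.69 = 14.8 m/s.
Bernoulli: P₁ + ½ρv₁² + ρg h₁ = P₂ + ½ρv₂² + ρg h₂, so P₂ = P₁ + ½ρ(v₁² − v₂²) − ρg(h₂ − h₁).
P₂ = 575000 + ½·1030·(3.69² − 14.8²) − 1030·9.81·(+10.2) = 575000 + (-106000) − (103000) = 366000 Pa.

366 kPa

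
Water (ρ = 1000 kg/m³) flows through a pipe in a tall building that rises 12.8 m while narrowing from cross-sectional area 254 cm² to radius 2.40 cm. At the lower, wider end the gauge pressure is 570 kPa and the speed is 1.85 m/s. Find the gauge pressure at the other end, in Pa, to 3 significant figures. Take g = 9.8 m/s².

P₂ = 109000 Pa

Continuity gives A₁v₁ = A₂v₂, so v₂ = (254 cm²)/(18.1 cm²) × 1.85 m/s = 26.0 m/s.
Energy conservation along the streamline gives P₂ = P₁ − ½ρ(v₂² − v₁²) − ρg(h₂ − h₁).
P₂ = 570000 + ½·1000·(1.85² − 26.0²) − 1000·9.8·(+12.8) = 570000 + (-335000) − (125000) = 109000 Pa.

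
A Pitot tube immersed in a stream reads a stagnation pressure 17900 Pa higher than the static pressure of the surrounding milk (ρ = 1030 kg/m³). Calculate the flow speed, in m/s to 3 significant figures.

5.90 m/s

Bernoulli between the free stream and the stagnation point: ½ρv² = P_stag − P_static.
v = √(2ΔP/ρ) = √(2·17900/1030) = 5.90 m/s.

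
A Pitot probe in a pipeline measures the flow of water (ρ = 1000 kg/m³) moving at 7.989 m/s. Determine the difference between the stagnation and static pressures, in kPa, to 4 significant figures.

ΔP ≈ 31.91 kPa

The dynamic pressure equals the rise in static pressure at the stagnation point: ΔP = ½ρv².
ΔP = ½·1000·7.989² = 31910 Pa.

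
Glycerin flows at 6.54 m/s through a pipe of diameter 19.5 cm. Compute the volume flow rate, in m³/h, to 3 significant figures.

Q = 703 m³/h

Q = A·v = 0.0299 m² × 6.54 m/s = 0.195 m³/s.
Converting: 0.195 m³/s × 3600 = 703 m³/h.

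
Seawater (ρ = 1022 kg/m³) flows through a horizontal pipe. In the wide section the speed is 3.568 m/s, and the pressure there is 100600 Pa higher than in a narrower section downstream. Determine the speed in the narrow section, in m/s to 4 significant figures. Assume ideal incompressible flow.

With h₁ = h₂, rearranging Bernoulli gives v₂ = √(v₁² + 2ΔP/ρ).
v₂ = √(3.568² + 2·100600/1022) = √(12.73 + 196.9) = 14.48 m/s.

v₂ = 14.48 m/s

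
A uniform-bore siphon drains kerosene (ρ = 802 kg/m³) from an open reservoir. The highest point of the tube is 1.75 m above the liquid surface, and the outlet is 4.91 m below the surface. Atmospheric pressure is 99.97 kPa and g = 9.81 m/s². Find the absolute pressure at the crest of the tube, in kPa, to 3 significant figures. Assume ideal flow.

The outlet speed comes from Torricelli: v = √(2g·4.91) = 9.81 m/s.
The bore is uniform, so the speed at the crest is the same v. Bernoulli surface→crest: P_atm = P_top + ½ρv² + ρg·h_top.
P_top = 99970 − ½·802·9.81² − 802·9.81·1.75 = 47600 Pa.

P_top = 47.6 kPa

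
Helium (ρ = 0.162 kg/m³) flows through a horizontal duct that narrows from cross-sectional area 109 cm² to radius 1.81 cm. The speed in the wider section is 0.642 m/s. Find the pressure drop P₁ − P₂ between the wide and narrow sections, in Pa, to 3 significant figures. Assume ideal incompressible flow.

3.71 Pa

The volume flow rate is constant, so v₂ = (A₁/A₂)v₁ = (109/10.3)·0.642 = 6.80 m/s.
With no height change, Bernoulli's equation is P₁ + ½ρv₁² = P₂ + ½ρv₂².
P₁ − P₂ = ½·0.162·(6.80² − 0.642²) = ½·0.162·45.8 = 3.71 Pa.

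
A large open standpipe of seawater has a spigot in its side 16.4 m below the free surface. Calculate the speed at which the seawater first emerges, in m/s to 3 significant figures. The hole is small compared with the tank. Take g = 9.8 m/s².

v = 17.9 m/s

Bernoulli from surface to hole (P equal, v_surface ≈ 0): v = √(2gh) = √(2×9.8×16.4) = 17.9 m/s.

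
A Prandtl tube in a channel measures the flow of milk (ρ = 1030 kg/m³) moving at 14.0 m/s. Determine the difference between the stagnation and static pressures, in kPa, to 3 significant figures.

ΔP ≈ 101 kPa

Bernoulli between the free stream and the stagnation point: ½ρv² = P_stag − P_static.
ΔP = ½·1030·14.0² = 101000 Pa.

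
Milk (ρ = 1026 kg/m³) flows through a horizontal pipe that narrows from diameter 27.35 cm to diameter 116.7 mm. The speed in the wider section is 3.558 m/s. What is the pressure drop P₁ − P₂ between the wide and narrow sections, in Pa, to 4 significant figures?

Continuity gives A₁v₁ = A₂v₂, so v₂ = (587.5 cm²)/(107.0 cm²) × 3.558 m/s = 19.54 m/s.
With no height change, Bernoulli's equation is P₁ + ½ρv₁² = P₂ + ½ρv₂².
P₁ − P₂ = ½·1026·(19.54² − 3.558²) = ½·1026·369.2 = 189400 Pa.

ΔP ≈ 189400 Pa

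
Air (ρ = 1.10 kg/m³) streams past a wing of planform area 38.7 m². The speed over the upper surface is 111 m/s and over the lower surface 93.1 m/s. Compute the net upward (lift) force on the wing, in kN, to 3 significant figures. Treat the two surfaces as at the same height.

With equal heights on the two surfaces, Bernoulli gives P_lower − P_upper = ½ρ(v_upper² − v_lower²).
ΔP = ½·1.10·(111² − 93.1²) = 2010 Pa.
Lift = ΔP · A = 2010 × 38.7 = 77800 N.

F ≈ 77.8 kN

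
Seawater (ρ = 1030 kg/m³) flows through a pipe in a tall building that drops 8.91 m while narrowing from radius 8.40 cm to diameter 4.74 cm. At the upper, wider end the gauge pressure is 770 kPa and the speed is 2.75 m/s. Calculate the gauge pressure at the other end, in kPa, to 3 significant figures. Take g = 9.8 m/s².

The volume flow rate is constant, so v₂ = (A₁/A₂)v₁ = (222/17.6)·2.75 = 34.5 m/s.
Energy conservation along the streamline gives P₂ = P₁ − ½ρ(v₂² − v₁²) − ρg(h₂ − h₁).
P₂ = 770000 + ½·1030·(2.75² − 34.5²) − 1030·9.8·(−8.91) = 770000 + (-611000) − (-89900) = 249000 Pa.

P₂ = 249 kPa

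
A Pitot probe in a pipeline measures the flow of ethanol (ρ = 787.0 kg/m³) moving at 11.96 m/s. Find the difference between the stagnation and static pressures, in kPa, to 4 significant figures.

ΔP ≈ 56.29 kPa

The dynamic pressure equals the rise in static pressure at the stagnation point: ΔP = ½ρv².
ΔP = ½·787.0·11.96² = 56290 Pa.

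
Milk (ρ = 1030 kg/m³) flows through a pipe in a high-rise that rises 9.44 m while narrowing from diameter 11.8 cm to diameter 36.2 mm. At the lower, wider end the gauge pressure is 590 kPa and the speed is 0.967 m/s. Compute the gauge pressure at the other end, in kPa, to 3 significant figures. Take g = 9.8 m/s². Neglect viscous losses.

Continuity gives A₁v₁ = A₂v₂, so v₂ = (109 cm²)/(10.3 cm²) × 0.967 m/s = 10.3 m/s.
Applying Bernoulli between the two ends and solving for P₂: P₂ = P₁ + ½ρ(v₁² − v₂²) − ρgΔh.
P₂ = 590000 + ½·1030·(0.967² − 10.3²) − 1030·9.8·(+9.44) = 590000 + (-53900) − (95300) = 441000 Pa.

P₂ ≈ 441 kPa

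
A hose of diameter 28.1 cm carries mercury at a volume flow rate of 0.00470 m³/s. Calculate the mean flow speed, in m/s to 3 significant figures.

v ≈ 0.0758 m/s

Q = 0.00470 m³/s = 0.00470 m³/s.
v = Q/A = 0.00470 / 0.0620 = 0.0758 m/s.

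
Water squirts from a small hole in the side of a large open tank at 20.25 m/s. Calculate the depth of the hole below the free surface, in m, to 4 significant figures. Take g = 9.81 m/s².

20.90 m

Torricelli: v = √(2gh), so h = v²/(2g).
h = 20.25²/(2·9.81) = 410.1/19.62 = 20.90 m.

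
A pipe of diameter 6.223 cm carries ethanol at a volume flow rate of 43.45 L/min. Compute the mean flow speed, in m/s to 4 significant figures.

v = 0.2381 m/s

Q = 43.45 L/min = 0.0007242 m³/s.
v = Q/A = 0.0007242 / 0.003042 = 0.2381 m/s.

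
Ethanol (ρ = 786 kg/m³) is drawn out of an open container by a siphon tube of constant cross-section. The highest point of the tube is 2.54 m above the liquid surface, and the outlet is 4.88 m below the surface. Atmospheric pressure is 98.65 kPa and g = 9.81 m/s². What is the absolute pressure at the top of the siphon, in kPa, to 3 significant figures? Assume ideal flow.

P_top ≈ 41.4 kPa

The outlet speed comes from Torricelli: v = √(2g·4.88) = 9.78 m/s.
Continuity keeps v the same throughout the tube; from surface to crest, P_atm + 0 = P_top + ½ρv² + ρg·h_top.
P_top = 98650 − ½·786·9.78² − 786·9.81·2.54 = 41400 Pa.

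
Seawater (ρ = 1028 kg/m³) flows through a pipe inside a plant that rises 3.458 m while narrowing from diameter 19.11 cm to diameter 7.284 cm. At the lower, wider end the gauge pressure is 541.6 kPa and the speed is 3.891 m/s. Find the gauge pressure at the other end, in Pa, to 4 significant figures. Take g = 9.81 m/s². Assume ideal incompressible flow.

P₂ ≈ 145800 Pa

The volume flow rate is constant, so v₂ = (A₁/A₂)v₁ = (286.8/41.67)·3.891 = 26.78 m/s.
Applying Bernoulli between the two ends and solving for P₂: P₂ = P₁ + ½ρ(v₁² − v₂²) − ρgΔh.
P₂ = 541600 + ½·1028·(3.891² − 26.78²) − 1028·9.81·(+3.458) = 541600 + (-360900) − (34870) = 145800 Pa.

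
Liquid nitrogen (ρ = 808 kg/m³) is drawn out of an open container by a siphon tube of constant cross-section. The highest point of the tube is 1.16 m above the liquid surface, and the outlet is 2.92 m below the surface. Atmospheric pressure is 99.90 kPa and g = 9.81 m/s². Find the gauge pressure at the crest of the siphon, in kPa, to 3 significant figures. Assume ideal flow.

P_gauge ≈ -32.3 kPa

Bernoulli surface→outlet gives ½v² = g·h_out, so v = √(2·9.81·2.92) = 7.57 m/s.
The bore is uniform, so the speed at the crest is the same v. Bernoulli surface→crest: P_atm = P_top + ½ρv² + ρg·h_top.
P_top = 99900 − ½·808·7.57² − 808·9.81·1.16 = 67600 Pa. So P_gauge = P_top − P_atm = -32300 Pa.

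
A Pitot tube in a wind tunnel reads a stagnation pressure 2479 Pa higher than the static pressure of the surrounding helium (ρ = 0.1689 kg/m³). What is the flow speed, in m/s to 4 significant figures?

Bernoulli between the free stream and the stagnation point: ½ρv² = P_stag − P_static.
v = √(2ΔP/ρ) = √(2·2479/0.1689) = 171.3 m/s.

v ≈ 171.3 m/s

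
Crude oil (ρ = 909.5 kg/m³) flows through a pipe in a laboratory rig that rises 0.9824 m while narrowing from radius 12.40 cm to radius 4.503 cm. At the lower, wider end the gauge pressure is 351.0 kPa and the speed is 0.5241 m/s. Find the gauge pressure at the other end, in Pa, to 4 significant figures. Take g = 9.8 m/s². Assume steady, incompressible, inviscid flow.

Mass conservation (A₁v₁ = A₂v₂) gives v₂ = 0.5241 × 483.1/63.70 = 3.974 m/s.
Applying Bernoulli between the two ends and solving for P₂: P₂ = P₁ + ½ρ(v₁² − v₂²) − ρgΔh.
P₂ = 351000 + ½·909.5·(0.5241² − 3.974²) − 909.5·9.8·(+0.9824) = 351000 + (-7058) − (8756) = 335200 Pa.

335200 Pa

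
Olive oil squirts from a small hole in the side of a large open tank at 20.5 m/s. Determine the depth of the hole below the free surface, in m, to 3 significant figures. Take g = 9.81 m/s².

Inverting v = √(2gh) gives h = v² / 2g.
h = 20.5²/(2·9.81) = 420/19.62 = 21.4 m.

h = 21.4 m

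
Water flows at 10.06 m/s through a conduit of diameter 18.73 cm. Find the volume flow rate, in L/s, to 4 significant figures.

Q = A·v = 0.02755 m² × 10.06 m/s = 0.2772 m³/s.
Converting: 0.2772 m³/s × 1000 = 277.2 L/s.

277.2 L/s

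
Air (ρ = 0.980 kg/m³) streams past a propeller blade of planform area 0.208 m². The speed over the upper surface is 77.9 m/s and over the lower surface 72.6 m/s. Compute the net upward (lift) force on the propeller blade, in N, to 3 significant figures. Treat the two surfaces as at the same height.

With equal heights on the two surfaces, Bernoulli gives P_lower − P_upper = ½ρ(v_upper² − v_lower²).
ΔP = ½·0.980·(77.9² − 72.6²) = 391 Pa.
Lift = ΔP · A = 391 × 0.208 = 81.3 N.

F ≈ 81.3 N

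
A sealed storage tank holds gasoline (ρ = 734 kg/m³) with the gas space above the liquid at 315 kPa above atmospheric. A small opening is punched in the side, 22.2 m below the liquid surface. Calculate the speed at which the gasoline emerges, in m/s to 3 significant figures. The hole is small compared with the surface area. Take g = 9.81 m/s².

Take point 1 at the surface (v₁ ≈ 0) and point 2 at the hole (at atmospheric pressure). Bernoulli: P₁ + ρg h = P_atm + ½ρv₂².
With P₁ − P_atm = 315000 Pa, v₂ = √(2gh + 2ΔP/ρ) = √(2·9.81·22.2 + 2·315000/734) = 36.0 m/s.

v ≈ 36.0 m/s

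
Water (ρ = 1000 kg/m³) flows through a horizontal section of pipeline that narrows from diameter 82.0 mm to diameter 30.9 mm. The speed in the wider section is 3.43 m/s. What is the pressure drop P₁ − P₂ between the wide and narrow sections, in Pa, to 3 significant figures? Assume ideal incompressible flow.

286000 Pa

By continuity, v₂ = v₁·A₁/A₂ = 3.43·(52.8/7.50) = 24.2 m/s.
Bernoulli (h₁ = h₂): P₁ − P₂ = ½ρ(v₂² − v₁²).
P₁ − P₂ = ½·1000·(24.2² − 3.43²) = ½·1000·572 = 286000 Pa.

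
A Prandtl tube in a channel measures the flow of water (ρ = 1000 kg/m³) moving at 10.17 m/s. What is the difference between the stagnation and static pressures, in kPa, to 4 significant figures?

ΔP ≈ 51.71 kPa

Bernoulli between the free stream and the stagnation point: ½ρv² = P_stag − P_static.
ΔP = ½·1000·10.17² = 51710 Pa.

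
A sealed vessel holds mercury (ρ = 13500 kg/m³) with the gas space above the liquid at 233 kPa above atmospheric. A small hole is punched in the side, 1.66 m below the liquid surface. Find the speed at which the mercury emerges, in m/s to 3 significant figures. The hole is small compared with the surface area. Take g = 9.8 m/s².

Take point 1 at the surface (v₁ ≈ 0) and point 2 at the hole (at atmospheric pressure). Bernoulli: P₁ + ρg h = P_atm + ½ρv₂².
With P₁ − P_atm = 233000 Pa, v₂ = √(2gh + 2ΔP/ρ) = √(2·9.8·1.66 + 2·233000/13500) = 8.19 m/s.

v ≈ 8.19 m/s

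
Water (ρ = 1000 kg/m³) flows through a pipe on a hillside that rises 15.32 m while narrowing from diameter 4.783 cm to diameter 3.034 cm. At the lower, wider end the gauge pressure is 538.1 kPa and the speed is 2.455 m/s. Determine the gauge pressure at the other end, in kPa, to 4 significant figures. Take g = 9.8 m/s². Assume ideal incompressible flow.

P₂ ≈ 372.4 kPa

Mass conservation (A₁v₁ = A₂v₂) gives v₂ = 2.455 × 17.97/7.230 = 6.101 m/s.
Applying Bernoulli between the two ends and solving for P₂: P₂ = P₁ + ½ρ(v₁² − v₂²) − ρgΔh.
P₂ = 538100 + ½·1000·(2.455² − 6.101²) − 1000·9.8·(+15.32) = 538100 + (-15600) − (150100) = 372400 Pa.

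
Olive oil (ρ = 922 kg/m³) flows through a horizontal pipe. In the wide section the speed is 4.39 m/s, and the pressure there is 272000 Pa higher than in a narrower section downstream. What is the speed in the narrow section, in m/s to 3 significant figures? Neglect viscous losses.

Horizontal Bernoulli: P₁ + ½ρv₁² = P₂ + ½ρv₂², so v₂² = v₁² + 2(P₁ − P₂)/ρ.
v₂ = √(4.39² + 2·272000/922) = √(19.3 + 590) = 24.7 m/s.

v₂ = 24.7 m/s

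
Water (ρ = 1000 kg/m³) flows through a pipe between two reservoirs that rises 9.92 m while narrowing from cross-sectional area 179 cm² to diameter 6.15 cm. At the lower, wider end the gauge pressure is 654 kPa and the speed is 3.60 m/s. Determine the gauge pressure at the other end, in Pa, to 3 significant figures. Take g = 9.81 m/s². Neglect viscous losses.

The volume flow rate is constant, so v₂ = (A₁/A₂)v₁ = (179/29.7)·3.60 = 21.7 m/s.
Energy conservation along the streamline gives P₂ = P₁ − ½ρ(v₂² − v₁²) − ρg(h₂ − h₁).
P₂ = 654000 + ½·1000·(3.60² − 21.7²) − 1000·9.81·(+9.92) = 654000 + (-229000) − (97300) = 328000 Pa.

328000 Pa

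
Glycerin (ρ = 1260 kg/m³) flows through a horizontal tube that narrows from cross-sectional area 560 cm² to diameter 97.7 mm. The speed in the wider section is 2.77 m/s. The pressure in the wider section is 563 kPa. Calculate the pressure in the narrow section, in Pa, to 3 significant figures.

P₂ ≈ 298000 Pa

Continuity gives A₁v₁ = A₂v₂, so v₂ = (560 cm²)/(75.0 cm²) × 2.77 m/s = 20.7 m/s.
Along the horizontal streamline, P + ½ρv² is constant.
P₂ = P₁ − ½ρ(v₂² − v₁²) = 563000 − ½·1260·(20.7² − 2.77²) = 563000 − 265000 = 298000 Pa.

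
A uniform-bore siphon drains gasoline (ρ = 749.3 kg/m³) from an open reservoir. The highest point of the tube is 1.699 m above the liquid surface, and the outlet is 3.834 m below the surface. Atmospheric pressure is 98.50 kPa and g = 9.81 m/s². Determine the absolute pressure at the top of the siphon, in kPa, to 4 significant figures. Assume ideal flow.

57.83 kPa

From the surface to the outlet (both open to atmosphere, surface at rest): v = √(2g·h_out) = √(2·9.81·3.834) = 8.673 m/s.
With constant cross-section the crest speed equals v; applying Bernoulli from the surface up to the crest, P_top = P_atm − ½ρv² − ρg·h_top.
P_top = 98500 − ½·749.3·8.673² − 749.3·9.81·1.699 = 57830 Pa.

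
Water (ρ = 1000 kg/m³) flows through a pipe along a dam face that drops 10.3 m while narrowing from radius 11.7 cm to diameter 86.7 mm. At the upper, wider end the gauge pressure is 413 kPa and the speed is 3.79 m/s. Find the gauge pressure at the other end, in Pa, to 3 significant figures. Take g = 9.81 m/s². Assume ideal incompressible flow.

Continuity gives A₁v₁ = A₂v₂, so v₂ = (430 cm²)/(59.0 cm²) × 3.79 m/s = 27.6 m/s.
Applying Bernoulli between the two ends and solving for P₂: P₂ = P₁ + ½ρ(v₁² − v₂²) − ρgΔh.
P₂ = 413000 + ½·1000·(3.79² − 27.6²) − 1000·9.81·(−10.3) = 413000 + (-374000) − (-101000) = 140000 Pa.

P₂ = 140000 Pa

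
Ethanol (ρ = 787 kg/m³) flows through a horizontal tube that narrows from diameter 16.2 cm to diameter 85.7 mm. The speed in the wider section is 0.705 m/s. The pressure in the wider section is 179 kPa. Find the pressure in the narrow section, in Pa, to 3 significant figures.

Mass conservation (A₁v₁ = A₂v₂) gives v₂ = 0.705 × 206/57.7 = 2.52 m/s.
With no height change, Bernoulli's equation is P₁ + ½ρv₁² = P₂ + ½ρv₂².
P₂ = P₁ − ½ρ(v₂² − v₁²) = 179000 − ½·787·(2.52² − 0.705²) = 179000 − 2300 = 177000 Pa.

177000 Pa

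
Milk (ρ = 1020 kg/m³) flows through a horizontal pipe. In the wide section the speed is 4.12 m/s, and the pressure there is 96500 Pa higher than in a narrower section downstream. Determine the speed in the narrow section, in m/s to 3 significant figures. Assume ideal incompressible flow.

Along the level pipe P + ½ρv² is conserved, hence v₂² = v₁² + 2(P₁ − P₂)/ρ.
v₂ = √(4.12² + 2·96500/1020) = √(17.0 + 189) = 14.4 m/s.

14.4 m/s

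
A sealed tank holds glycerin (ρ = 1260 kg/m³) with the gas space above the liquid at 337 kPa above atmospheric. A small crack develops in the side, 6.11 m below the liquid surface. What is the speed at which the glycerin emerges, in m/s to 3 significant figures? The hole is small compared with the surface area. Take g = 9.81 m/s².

Take point 1 at the surface (v₁ ≈ 0) and point 2 at the hole (at atmospheric pressure). Bernoulli: P₁ + ρg h = P_atm + ½ρv₂².
With P₁ − P_atm = 337000 Pa, v₂ = √(2gh + 2ΔP/ρ) = √(2·9.81·6.11 + 2·337000/1260) = 25.6 m/s.

v = 25.6 m/s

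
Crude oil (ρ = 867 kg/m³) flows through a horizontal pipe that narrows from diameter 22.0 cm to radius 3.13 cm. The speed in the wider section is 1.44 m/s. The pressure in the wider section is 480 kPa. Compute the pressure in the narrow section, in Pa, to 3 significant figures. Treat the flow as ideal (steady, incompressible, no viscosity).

P₂ ≈ 344000 Pa

By continuity, v₂ = v₁·A₁/A₂ = 1.44·(380/30.8) = 17.8 m/s.
Bernoulli (h₁ = h₂): P₁ − P₂ = ½ρ(v₂² − v₁²).
P₂ = P₁ − ½ρ(v₂² − v₁²) = 480000 − ½·867·(17.8² − 1.44²) = 480000 − 136000 = 344000 Pa.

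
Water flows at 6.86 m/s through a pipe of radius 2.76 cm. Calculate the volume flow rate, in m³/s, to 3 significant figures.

Q = A·v = 0.00239 m² × 6.86 m/s = 0.0164 m³/s.

0.0164 m³/s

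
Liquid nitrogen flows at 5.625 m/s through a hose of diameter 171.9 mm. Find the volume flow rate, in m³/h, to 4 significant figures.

Q = A·v = 0.02321 m² × 5.625 m/s = 0.1305 m³/s.
Converting: 0.1305 m³/s × 3600 = 470.0 m³/h.

470.0 m³/h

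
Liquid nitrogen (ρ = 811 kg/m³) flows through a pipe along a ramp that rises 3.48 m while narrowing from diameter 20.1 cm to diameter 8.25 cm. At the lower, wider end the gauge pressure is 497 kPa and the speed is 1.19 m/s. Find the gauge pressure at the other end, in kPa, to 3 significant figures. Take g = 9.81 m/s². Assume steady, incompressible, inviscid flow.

P₂ ≈ 450 kPa

The volume flow rate is constant, so v₂ = (A₁/A₂)v₁ = (317/53.5)·1.19 = 7.06 m/s.
Applying Bernoulli between the two ends and solving for P₂: P₂ = P₁ + ½ρ(v₁² − v₂²) − ρgΔh.
P₂ = 497000 + ½·811·(1.19² − 7.06²) − 811·9.81·(+3.48) = 497000 + (-19700) − (27700) = 450000 Pa.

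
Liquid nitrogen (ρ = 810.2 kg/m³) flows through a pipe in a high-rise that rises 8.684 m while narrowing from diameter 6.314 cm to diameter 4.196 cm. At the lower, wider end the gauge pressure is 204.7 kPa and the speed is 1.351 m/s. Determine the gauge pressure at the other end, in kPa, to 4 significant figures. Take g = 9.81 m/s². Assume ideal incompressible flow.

132.6 kPa

Continuity gives A₁v₁ = A₂v₂, so v₂ = (31.31 cm²)/(13.83 cm²) × 1.351 m/s = 3.059 m/s.
Energy conservation along the streamline gives P₂ = P₁ − ½ρ(v₂² − v₁²) − ρg(h₂ − h₁).
P₂ = 204700 + ½·810.2·(1.351² − 3.059²) − 810.2·9.81·(+8.684) = 204700 + (-3052) − (69020) = 132600 Pa.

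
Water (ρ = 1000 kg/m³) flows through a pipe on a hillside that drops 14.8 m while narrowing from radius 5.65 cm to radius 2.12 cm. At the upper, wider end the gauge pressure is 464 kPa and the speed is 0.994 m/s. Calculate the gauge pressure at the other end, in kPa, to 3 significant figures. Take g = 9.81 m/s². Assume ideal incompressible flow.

Mass conservation (A₁v₁ = A₂v₂) gives v₂ = 0.994 × 100/14.1 = 7.06 m/s.
Energy conservation along the streamline gives P₂ = P₁ − ½ρ(v₂² − v₁²) − ρg(h₂ − h₁).
P₂ = 464000 + ½·1000·(0.994² − 7.06²) − 1000·9.81·(−14.8) = 464000 + (-24400) − (-145000) = 585000 Pa.

P₂ ≈ 585 kPa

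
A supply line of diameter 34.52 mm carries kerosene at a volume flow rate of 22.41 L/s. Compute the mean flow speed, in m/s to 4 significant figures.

v ≈ 23.94 m/s

Q = 22.41 L/s = 0.02241 m³/s.
v = Q/A = 0.02241 / 0.0009359 = 23.94 m/s.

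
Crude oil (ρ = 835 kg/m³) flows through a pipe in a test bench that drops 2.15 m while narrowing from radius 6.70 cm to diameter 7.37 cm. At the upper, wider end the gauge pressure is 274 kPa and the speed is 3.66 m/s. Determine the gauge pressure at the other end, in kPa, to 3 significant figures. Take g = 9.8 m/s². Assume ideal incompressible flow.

The volume flow rate is constant, so v₂ = (A₁/A₂)v₁ = (141/42.7)·3.66 = 12.1 m/s.
Applying Bernoulli between the two ends and solving for P₂: P₂ = P₁ + ½ρ(v₁² − v₂²) − ρgΔh.
P₂ = 274000 + ½·835·(3.66² − 12.1²) − 835·9.8·(−2.15) = 274000 + (-55500) − (-17600) = 236000 Pa.

P₂ ≈ 236 kPa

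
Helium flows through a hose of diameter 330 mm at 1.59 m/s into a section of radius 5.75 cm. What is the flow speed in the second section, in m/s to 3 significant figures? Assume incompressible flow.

The volume flow rate is constant, so v₂ = (A₁/A₂)v₁ = (855/104)·1.59 = 13.1 m/s.

v₂ = 13.1 m/s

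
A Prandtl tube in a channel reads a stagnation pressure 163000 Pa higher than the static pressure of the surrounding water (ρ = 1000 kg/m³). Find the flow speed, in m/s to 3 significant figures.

At the stagnation point the flow is brought to rest, so Bernoulli gives P_stag − P_static = ½ρv².
v = √(2ΔP/ρ) = √(2·163000/1000) = 18.1 m/s.

v ≈ 18.1 m/s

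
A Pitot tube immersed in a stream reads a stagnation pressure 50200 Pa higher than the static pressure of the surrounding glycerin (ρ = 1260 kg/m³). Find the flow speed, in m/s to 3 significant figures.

8.93 m/s

At the stagnation point the flow is brought to rest, so Bernoulli gives P_stag − P_static = ½ρv².
v = √(2ΔP/ρ) = √(2·50200/1260) = 8.93 m/s.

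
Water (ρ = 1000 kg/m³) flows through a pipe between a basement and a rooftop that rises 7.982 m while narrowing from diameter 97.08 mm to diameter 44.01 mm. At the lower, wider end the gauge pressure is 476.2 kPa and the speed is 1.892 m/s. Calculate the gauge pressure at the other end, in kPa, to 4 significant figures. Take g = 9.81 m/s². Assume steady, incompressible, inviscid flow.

The volume flow rate is constant, so v₂ = (A₁/A₂)v₁ = (74.02/15.21)·1.892 = 9.206 m/s.
Applying Bernoulli between the two ends and solving for P₂: P₂ = P₁ + ½ρ(v₁² − v₂²) − ρgΔh.
P₂ = 476200 + ½·1000·(1.892² − 9.206²) − 1000·9.81·(+7.982) = 476200 + (-40590) − (78300) = 357300 Pa.

P₂ ≈ 357.3 kPa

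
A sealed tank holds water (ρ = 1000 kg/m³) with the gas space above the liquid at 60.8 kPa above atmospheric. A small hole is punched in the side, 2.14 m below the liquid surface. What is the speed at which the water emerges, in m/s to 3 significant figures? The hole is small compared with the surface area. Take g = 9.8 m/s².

v ≈ 12.8 m/s

Take point 1 at the surface (v₁ ≈ 0) and point 2 at the hole (at atmospheric pressure). Bernoulli: P₁ + ρg h = P_atm + ½ρv₂².
With P₁ − P_atm = 60800 Pa, v₂ = √(2gh + 2ΔP/ρ) = √(2·9.8·2.14 + 2·60800/1000) = 12.8 m/s.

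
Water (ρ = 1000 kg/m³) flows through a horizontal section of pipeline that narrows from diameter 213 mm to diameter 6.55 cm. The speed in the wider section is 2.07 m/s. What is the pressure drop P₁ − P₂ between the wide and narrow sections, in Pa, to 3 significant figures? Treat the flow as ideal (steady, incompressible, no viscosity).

237000 Pa

The volume flow rate is constant, so v₂ = (A₁/A₂)v₁ = (356/33.7)·2.07 = 21.9 m/s.
The pipe is horizontal, so Bernoulli reduces to P₁ + ½ρv₁² = P₂ + ½ρv₂².
P₁ − P₂ = ½·1000·(21.9² − 2.07²) = ½·1000·475 = 237000 Pa.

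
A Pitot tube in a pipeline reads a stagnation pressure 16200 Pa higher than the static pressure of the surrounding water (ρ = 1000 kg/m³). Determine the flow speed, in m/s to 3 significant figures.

Bernoulli between the free stream and the stagnation point: ½ρv² = P_stag − P_static.
v = √(2ΔP/ρ) = √(2·16200/1000) = 5.69 m/s.

v = 5.69 m/s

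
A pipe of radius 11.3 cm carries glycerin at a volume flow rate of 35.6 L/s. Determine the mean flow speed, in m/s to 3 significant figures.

v ≈ 0.887 m/s

Q = 35.6 L/s = 0.0356 m³/s.
v = Q/A = 0.0356 / 0.0401 = 0.887 m/s.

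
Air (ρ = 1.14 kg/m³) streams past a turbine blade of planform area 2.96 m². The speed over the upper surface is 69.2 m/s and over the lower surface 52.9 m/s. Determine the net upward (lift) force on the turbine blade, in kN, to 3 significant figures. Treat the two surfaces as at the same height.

F ≈ 3.36 kN

The faster flow above has the lower pressure; Bernoulli (same height) gives ΔP = ½ρ(v_up² − v_low²).
ΔP = ½·1.14·(69.2² − 52.9²) = 1130 Pa.
Lift = ΔP · A = 1130 × 2.96 = 3360 N.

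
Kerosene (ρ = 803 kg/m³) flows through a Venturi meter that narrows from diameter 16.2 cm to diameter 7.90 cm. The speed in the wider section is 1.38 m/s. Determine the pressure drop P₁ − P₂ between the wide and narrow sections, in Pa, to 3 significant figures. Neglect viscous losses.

12800 Pa

By continuity, v₂ = v₁·A₁/A₂ = 1.38·(206/49.0) = 5.80 m/s.
Bernoulli (h₁ = h₂): P₁ − P₂ = ½ρ(v₂² − v₁²).
P₁ − P₂ = ½·803·(5.80² − 1.38²) = ½·803·31.8 = 12800 Pa.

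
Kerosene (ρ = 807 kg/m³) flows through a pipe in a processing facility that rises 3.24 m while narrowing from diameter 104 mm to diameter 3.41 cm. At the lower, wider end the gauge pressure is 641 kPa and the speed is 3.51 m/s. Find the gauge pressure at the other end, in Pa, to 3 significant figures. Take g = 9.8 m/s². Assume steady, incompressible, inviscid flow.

Mass conservation (A₁v₁ = A₂v₂) gives v₂ = 3.51 × 84.9/9.13 = 32.6 m/s.
Bernoulli: P₁ + ½ρv₁² + ρg h₁ = P₂ + ½ρv₂² + ρg h₂, so P₂ = P₁ + ½ρ(v₁² − v₂²) − ρg(h₂ − h₁).
P₂ = 641000 + ½·807·(3.51² − 32.6²) − 807·9.8·(+3.24) = 641000 + (-425000) − (25600) = 190000 Pa.

P₂ ≈ 190000 Pa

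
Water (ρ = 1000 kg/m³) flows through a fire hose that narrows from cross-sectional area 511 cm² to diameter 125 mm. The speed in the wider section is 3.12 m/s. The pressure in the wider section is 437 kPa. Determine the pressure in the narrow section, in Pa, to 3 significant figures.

P₂ ≈ 357000 Pa

Continuity gives A₁v₁ = A₂v₂, so v₂ = (511 cm²)/(123 cm²) × 3.12 m/s = 13.0 m/s.
Bernoulli (h₁ = h₂): P₁ − P₂ = ½ρ(v₂² − v₁²).
P₂ = P₁ − ½ρ(v₂² − v₁²) = 437000 − ½·1000·(13.0² − 3.12²) = 437000 − 79500 = 357000 Pa.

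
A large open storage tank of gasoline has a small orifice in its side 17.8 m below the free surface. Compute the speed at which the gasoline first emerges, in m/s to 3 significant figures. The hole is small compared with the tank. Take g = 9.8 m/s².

The surface is effectively still and both ends are open, so ½v² = gh and v = √(2·9.8·17.8) = 18.7 m/s.

v ≈ 18.7 m/s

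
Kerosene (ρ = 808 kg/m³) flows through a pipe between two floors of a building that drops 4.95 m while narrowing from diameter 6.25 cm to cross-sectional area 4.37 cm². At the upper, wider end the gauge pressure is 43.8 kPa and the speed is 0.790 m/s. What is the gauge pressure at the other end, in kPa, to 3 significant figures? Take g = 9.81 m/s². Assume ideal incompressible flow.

Continuity gives A₁v₁ = A₂v₂, so v₂ = (30.7 cm²)/(4.37 cm²) × 0.790 m/s = 5.55 m/s.
Bernoulli: P₁ + ½ρv₁² + ρg h₁ = P₂ + ½ρv₂² + ρg h₂, so P₂ = P₁ + ½ρ(v₁² − v₂²) − ρg(h₂ − h₁).
P₂ = 43800 + ½·808·(0.790² − 5.55²) − 808·9.81·(−4.95) = 43800 + (-12200) − (-39200) = 70900 Pa.

P₂ ≈ 70.9 kPa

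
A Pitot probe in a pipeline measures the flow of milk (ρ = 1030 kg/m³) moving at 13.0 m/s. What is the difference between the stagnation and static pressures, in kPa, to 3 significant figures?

The dynamic pressure equals the rise in static pressure at the stagnation point: ΔP = ½ρv².
ΔP = ½·1030·13.0² = 87000 Pa.

ΔP ≈ 87.0 kPa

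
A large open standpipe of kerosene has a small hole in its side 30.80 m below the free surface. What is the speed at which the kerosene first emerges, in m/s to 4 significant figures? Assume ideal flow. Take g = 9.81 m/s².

Torricelli's result v = √(2gh) gives v = √(2·9.81·30.80) = 24.58 m/s.

v ≈ 24.58 m/s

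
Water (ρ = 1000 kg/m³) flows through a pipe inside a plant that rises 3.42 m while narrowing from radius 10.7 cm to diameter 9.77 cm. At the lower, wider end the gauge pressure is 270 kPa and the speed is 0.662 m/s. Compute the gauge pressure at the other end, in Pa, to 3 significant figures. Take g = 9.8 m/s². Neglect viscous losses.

Continuity gives A₁v₁ = A₂v₂, so v₂ = (360 cm²)/(75.0 cm²) × 0.662 m/s = 3.18 m/s.
Applying Bernoulli between the two ends and solving for P₂: P₂ = P₁ + ½ρ(v₁² − v₂²) − ρgΔh.
P₂ = 270000 + ½·1000·(0.662² − 3.18²) − 1000·9.8·(+3.42) = 270000 + (-4820) − (33500) = 232000 Pa.

232000 Pa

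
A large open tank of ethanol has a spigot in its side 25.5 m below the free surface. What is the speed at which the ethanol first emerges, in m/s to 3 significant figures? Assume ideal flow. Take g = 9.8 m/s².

With the surface at rest and both surface and jet at atmospheric pressure, Bernoulli gives ρg h = ½ρv², so v = √(2gh) = √(2·9.8·25.5) = 22.4 m/s.

v = 22.4 m/s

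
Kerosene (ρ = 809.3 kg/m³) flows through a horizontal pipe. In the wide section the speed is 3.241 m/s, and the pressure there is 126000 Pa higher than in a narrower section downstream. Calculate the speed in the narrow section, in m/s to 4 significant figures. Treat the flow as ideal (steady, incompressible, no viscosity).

Horizontal Bernoulli: P₁ + ½ρv₁² = P₂ + ½ρv₂², so v₂² = v₁² + 2(P₁ − P₂)/ρ.
v₂ = √(3.241² + 2·126000/809.3) = √(10.50 + 311.4) = 17.94 m/s.

v₂ ≈ 17.94 m/s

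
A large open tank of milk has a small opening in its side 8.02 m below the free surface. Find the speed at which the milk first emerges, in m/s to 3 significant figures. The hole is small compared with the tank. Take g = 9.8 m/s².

Torricelli's result v = √(2gh) gives v = √(2·9.8·8.02) = 12.5 m/s.

12.5 m/s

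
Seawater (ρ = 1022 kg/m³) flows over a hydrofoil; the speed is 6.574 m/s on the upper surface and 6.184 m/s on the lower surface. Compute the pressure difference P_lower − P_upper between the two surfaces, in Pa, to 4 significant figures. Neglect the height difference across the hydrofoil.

2543 Pa

With negligible Δh, P + ½ρv² is constant, so P_low − P_up = ½ρ(v_up² − v_low²).
ΔP = ½·1022·(6.574² − 6.184²) = 2543 Pa.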